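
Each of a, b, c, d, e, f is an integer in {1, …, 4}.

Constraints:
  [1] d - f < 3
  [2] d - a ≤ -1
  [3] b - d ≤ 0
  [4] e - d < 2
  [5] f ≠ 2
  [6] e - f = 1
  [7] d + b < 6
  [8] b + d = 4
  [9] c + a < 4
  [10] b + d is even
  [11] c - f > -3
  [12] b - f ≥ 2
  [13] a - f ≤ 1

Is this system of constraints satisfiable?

Unsatisfiable

Constraints 2, 3, 12, and 13 give b − f ≥ 2, f − a ≥ -1, a − d ≥ 1, d − b ≥ 0.
Adding all 4 inequalities: the left sides telescope to 0, and the right sides sum to 2 + (-1) + 1 + 0 = 2. So 0 ≥ 2, which is false.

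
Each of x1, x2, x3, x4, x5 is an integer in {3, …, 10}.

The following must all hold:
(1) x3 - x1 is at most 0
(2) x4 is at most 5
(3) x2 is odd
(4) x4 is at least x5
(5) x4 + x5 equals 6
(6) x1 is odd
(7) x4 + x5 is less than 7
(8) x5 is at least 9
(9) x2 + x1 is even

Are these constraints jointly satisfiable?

From constraints 4 and 8: x4 ≥ x5 and x5 ≥ 9, so x4 ≥ 9. From constraint 2: x4 ≤ 5. But 5 < 9, so no value of x4 works.

Unsatisfiable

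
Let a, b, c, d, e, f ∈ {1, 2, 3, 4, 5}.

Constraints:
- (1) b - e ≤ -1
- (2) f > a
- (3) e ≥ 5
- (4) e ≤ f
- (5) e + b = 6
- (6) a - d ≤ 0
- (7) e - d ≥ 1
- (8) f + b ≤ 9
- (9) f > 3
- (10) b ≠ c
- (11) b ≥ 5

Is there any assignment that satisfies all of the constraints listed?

From constraints 3 and 4: f ≥ e ≥ 5. From constraint 11: b ≥ 5. Hence f + b ≥ 10. But constraint 8 requires f + b ≤ 9, and 9 < 10. Contradiction.

Unsatisfiable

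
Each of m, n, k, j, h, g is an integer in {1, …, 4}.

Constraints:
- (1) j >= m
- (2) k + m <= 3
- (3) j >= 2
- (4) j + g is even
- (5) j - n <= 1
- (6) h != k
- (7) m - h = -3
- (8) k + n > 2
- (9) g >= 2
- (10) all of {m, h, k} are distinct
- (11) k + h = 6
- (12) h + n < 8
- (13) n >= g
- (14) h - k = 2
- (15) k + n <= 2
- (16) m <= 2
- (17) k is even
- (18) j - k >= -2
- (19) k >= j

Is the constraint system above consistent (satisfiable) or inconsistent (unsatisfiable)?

Unsatisfiable

From constraints 3 and 19: k ≥ j ≥ 2. From constraints 9 and 13: n ≥ g ≥ 2. Hence k + n ≥ 4. But constraint 15 requires k + n ≤ 2, and 2 < 4. Contradiction.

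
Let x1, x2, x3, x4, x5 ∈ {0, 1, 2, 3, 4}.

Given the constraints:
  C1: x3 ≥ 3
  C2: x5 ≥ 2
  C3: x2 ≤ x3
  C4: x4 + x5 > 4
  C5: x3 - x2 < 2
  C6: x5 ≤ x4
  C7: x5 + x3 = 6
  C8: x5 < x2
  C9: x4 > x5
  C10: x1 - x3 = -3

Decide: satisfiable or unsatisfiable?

Try x1 = 1, x2 = 4, x3 = 4, x4 = 4, x5 = 2.
Check constraint 4: x4 + x5 = 6; constraint 5: x3 - x2 = 0. The remaining constraints are straightforward to verify.

Satisfiable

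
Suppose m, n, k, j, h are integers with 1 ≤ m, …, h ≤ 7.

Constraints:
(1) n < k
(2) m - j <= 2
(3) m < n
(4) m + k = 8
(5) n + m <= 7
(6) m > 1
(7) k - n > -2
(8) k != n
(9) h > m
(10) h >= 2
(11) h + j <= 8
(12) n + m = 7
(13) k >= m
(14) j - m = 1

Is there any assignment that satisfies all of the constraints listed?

Satisfiable

Setting (m, n, k, j, h) = (2, 5, 6, 3, 4) satisfies everything: constraint 2: m - j = -1; constraint 4: m + k = 8, and the others follow.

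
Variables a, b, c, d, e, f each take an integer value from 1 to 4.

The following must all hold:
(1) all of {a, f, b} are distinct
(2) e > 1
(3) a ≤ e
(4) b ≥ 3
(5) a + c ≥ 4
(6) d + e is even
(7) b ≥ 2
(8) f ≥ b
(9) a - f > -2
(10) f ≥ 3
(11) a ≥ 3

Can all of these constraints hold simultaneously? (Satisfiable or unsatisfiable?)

Constraints 4, 10, and 11 confine each of a, f, b to the 2 values {3, 4} (the domain already gives each ≤ 4).
Constraint 1 requires all 3 of them to be distinct, but only 2 values are available — impossible by the pigeonhole principle.

Unsatisfiable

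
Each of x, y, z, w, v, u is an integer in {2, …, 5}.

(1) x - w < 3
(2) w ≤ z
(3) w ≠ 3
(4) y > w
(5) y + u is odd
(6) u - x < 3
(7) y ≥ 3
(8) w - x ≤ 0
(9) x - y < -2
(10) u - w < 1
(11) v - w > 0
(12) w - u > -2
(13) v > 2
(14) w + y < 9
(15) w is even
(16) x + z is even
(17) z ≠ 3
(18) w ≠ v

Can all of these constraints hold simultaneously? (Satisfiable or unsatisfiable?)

One satisfying assignment is x = 2, y = 5, z = 4, w = 2, v = 4, u = 2.
For the less obvious constraints — constraint 1: x - w = 0; constraint 6: u - x = 0; constraint 8: w - x = 0 — and the others hold by inspection.

Satisfiable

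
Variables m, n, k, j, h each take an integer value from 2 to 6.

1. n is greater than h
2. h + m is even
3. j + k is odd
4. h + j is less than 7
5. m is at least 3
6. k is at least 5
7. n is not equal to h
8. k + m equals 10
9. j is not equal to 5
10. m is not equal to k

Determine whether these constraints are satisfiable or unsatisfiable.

Try m = 4, n = 6, k = 6, j = 3, h = 2.
Check constraint 4: h + j = 5; constraint 8: k + m = 10. The remaining constraints are straightforward to verify.

Satisfiable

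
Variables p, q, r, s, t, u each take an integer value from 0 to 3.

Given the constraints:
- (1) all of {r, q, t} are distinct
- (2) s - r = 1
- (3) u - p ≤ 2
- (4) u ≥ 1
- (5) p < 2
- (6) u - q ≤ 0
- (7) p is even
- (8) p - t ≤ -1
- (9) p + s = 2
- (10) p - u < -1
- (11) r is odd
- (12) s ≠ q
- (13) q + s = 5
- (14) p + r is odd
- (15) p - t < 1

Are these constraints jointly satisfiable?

Satisfiable

The assignment p = 0, q = 3, r = 1, s = 2, t = 2, u = 2 works:
  constraint 2 holds since s - r = 1.
  constraint 3 holds since u - p = 2.
  constraint 6 holds since u - q = -1.
The rest check out directly.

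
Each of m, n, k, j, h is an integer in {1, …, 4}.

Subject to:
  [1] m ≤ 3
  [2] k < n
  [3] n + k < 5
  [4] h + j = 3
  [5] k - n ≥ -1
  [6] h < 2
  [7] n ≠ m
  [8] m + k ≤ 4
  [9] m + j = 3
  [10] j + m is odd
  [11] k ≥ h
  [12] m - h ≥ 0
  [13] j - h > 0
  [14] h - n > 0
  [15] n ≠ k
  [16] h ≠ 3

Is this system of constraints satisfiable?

Unsatisfiable

Constraints 2, 11, and 14 give n < h, h ≤ k, k < n. Chaining: n < h ≤ k < n, which forces n < n — impossible.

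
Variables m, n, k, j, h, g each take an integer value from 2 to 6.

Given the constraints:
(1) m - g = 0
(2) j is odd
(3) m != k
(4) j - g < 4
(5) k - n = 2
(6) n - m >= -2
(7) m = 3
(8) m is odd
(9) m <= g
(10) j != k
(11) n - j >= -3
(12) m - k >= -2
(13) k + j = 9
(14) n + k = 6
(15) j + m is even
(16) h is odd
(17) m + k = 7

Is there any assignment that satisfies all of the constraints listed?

Take m = 3, n = 2, k = 4, j = 5, h = 3, g = 3. Then constraint 1: m - g = 0; constraint 4: j - g = 2; constraint 5: k - n = 2, and every other listed constraint is also met.

Satisfiable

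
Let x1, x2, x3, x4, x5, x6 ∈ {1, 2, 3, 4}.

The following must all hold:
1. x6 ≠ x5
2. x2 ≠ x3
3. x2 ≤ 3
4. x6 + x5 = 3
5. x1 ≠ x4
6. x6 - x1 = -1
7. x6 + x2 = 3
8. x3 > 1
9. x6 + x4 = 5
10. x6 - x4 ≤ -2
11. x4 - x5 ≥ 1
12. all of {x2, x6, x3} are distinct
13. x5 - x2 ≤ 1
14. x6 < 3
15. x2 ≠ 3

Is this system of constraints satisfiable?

Take x1 = 2, x2 = 2, x3 = 3, x4 = 4, x5 = 2, x6 = 1. Then constraint 4: x6 + x5 = 3; constraint 6: x6 - x1 = -1, and every other listed constraint is also met.

Satisfiable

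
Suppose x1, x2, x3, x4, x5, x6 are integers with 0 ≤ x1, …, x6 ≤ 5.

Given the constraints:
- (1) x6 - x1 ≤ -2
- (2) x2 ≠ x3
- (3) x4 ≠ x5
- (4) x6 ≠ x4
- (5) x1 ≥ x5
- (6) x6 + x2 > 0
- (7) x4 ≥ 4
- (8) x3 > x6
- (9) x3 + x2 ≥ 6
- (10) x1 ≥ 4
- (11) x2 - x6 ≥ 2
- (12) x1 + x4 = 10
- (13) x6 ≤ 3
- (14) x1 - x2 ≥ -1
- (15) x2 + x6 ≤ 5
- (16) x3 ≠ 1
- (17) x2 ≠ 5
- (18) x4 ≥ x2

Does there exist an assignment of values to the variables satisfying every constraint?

One satisfying assignment is x1 = 5, x2 = 3, x3 = 4, x4 = 5, x5 = 4, x6 = 0.
For the less obvious constraints — constraint 1: x6 - x1 = -5; constraint 6: x6 + x2 = 3; constraint 9: x3 + x2 = 7 — and the others hold by inspection.

Satisfiable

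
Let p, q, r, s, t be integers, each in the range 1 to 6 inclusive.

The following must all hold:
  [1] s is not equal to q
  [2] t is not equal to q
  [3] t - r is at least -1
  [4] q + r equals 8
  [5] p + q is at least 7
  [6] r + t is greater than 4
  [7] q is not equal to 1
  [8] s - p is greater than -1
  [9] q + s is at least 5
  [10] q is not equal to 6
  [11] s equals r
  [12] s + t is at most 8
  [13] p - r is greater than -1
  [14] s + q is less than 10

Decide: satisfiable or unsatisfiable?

Satisfiable

Take p = 3, q = 5, r = 3, s = 3, t = 2. Then constraint 3: t - r = -1; constraint 4: q + r = 8; constraint 5: p + q = 8, and every other listed constraint is also met.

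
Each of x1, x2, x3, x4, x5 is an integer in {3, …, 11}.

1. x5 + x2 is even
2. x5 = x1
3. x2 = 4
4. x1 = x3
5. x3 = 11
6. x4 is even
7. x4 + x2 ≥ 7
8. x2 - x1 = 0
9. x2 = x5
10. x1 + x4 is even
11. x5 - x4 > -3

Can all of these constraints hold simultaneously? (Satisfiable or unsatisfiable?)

Unsatisfiable

Constraint 3 fixes x2 = 4 and constraint 5 fixes x3 = 11. Constraints 2, 4, and 9 give x2 = x5 = x1 = x3, so x2 = x3. But 4 ≠ 11 — contradiction.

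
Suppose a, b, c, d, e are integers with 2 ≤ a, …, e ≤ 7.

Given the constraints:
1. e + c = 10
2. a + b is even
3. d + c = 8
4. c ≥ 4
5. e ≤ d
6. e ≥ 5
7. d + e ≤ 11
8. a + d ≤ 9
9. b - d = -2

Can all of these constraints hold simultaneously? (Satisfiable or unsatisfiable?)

From constraints 5 and 6: d ≥ e ≥ 5. From constraint 4: c ≥ 4. Hence d + c ≥ 9. But constraint 3 requires d + c = 8, and 8 < 9. Contradiction.

Unsatisfiable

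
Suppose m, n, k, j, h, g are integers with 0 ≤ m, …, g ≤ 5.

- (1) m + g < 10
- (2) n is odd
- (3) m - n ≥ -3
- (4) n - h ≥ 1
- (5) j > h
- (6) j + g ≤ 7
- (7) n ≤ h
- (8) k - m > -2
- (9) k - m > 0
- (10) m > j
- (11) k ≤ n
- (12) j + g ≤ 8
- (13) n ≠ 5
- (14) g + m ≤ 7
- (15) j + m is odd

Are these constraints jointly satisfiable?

Unsatisfiable

Constraints 5, 7, 9, 10, and 11 give n ≤ h, h < j, j < m, m < k, k ≤ n. Chaining: n ≤ h < j < m < k ≤ n, which forces n < n — impossible.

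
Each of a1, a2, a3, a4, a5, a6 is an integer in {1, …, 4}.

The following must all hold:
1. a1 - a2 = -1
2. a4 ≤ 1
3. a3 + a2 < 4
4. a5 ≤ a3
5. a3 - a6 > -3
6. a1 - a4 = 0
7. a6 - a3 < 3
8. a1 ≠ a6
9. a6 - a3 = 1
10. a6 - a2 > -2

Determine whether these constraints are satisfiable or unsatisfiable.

Try a1 = 1, a2 = 2, a3 = 1, a4 = 1, a5 = 1, a6 = 2.
Check constraint 1: a1 - a2 = -1; constraint 3: a3 + a2 = 3; constraint 5: a3 - a6 = -1. The remaining constraints are straightforward to verify.

Satisfiable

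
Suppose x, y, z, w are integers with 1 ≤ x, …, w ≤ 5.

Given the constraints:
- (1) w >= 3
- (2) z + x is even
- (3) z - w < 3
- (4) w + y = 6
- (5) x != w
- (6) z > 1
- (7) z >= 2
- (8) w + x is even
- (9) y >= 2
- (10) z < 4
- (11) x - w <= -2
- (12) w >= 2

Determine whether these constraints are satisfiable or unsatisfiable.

Take x = 1, y = 3, z = 3, w = 3. Then constraint 3: z - w = 0; constraint 4: w + y = 6; constraint 11: x - w = -2, and every other listed constraint is also met.

Satisfiable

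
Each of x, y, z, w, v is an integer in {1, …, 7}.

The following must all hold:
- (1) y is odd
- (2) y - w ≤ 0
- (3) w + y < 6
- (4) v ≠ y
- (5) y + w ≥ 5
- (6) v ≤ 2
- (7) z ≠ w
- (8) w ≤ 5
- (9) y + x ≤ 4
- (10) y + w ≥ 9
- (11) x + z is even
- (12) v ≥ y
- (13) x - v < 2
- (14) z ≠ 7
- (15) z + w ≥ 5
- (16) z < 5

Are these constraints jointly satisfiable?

From constraints 6 and 12: y ≤ v ≤ 2. From constraint 8: w ≤ 5. Hence y + w ≤ 7. But constraint 10 requires y + w ≥ 9, and 9 > 7. Contradiction.

Unsatisfiable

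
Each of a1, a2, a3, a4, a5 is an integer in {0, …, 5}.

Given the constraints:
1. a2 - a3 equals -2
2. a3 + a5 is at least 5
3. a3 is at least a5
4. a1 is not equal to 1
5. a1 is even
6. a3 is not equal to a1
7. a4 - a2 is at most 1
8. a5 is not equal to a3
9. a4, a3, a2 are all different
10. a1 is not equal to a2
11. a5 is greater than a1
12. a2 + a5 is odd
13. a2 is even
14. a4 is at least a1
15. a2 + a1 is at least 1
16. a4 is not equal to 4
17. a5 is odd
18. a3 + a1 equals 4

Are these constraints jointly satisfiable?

Satisfiable

Setting (a1, a2, a3, a4, a5) = (0, 2, 4, 0, 1) satisfies everything: constraint 1: a2 - a3 = -2; constraint 2: a3 + a5 = 5, and the others follow.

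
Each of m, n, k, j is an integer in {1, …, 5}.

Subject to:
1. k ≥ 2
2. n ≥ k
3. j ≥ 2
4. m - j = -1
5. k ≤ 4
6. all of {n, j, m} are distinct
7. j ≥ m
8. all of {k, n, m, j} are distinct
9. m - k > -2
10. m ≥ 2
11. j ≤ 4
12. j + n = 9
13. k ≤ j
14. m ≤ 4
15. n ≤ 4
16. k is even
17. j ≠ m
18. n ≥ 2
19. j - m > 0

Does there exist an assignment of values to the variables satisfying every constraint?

Constraints 1, 3, 5, 10, 11, 14, 15, and 18 confine each of k, n, m, j to the 3 values {2, …, 4}.
Constraint 8 requires all 4 of them to be distinct, but only 3 values are available — impossible by the pigeonhole principle.

Unsatisfiable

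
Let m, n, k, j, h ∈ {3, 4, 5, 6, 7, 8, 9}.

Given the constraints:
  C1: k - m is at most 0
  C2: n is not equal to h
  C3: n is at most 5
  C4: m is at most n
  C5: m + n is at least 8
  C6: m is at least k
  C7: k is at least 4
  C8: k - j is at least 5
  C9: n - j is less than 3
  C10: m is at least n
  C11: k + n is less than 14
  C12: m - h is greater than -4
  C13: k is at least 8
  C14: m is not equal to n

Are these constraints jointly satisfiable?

Unsatisfiable

From constraints 6 and 13: m ≥ k and k ≥ 8, so m ≥ 8. From constraints 3 and 4: m ≤ n and n ≤ 5, so m ≤ 5. But 5 < 8, so no value of m works.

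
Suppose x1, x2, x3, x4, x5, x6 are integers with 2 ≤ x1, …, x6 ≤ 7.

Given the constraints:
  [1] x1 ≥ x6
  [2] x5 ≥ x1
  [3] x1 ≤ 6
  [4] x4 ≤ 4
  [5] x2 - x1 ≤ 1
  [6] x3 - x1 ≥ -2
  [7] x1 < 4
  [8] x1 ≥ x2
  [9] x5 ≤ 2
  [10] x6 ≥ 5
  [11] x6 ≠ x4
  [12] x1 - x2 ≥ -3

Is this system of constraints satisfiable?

From constraints 1 and 10: x1 ≥ x6 and x6 ≥ 5, so x1 ≥ 5. From constraints 2 and 9: x1 ≤ x5 and x5 ≤ 2, so x1 ≤ 2. But 2 < 5, so no value of x1 works.

Unsatisfiable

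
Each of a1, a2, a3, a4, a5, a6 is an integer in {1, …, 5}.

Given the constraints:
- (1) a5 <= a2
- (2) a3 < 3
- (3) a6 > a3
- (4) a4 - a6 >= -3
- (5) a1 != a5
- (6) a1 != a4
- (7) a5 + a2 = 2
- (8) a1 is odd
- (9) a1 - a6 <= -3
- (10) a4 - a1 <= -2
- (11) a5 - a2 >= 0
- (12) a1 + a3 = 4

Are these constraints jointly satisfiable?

Constraints 4, 9, and 10 give a4 − a6 ≥ -3, a6 − a1 ≥ 3, a1 − a4 ≥ 2.
Adding all 3 inequalities: the left sides telescope to 0, and the right sides sum to (-3) + 3 + 2 = 2. So 0 ≥ 2, which is false.

Unsatisfiable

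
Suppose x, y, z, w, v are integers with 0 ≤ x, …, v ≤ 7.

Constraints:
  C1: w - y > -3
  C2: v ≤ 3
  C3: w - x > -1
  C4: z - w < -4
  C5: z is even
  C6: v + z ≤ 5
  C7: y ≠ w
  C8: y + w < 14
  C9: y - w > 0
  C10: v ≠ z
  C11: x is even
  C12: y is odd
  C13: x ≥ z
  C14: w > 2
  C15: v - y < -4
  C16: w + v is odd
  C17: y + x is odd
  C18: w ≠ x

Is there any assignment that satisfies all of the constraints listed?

Satisfiable

Setting (x, y, z, w, v) = (4, 7, 0, 5, 2) satisfies everything: constraint 1: w - y = -2; constraint 3: w - x = 1, and the others follow.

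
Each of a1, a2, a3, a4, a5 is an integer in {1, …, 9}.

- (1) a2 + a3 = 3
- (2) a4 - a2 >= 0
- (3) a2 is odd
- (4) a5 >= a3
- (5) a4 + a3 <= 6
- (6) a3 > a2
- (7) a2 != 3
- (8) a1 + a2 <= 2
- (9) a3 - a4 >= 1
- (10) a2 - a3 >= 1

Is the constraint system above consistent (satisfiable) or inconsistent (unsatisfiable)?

Unsatisfiable

Constraints 2, 9, and 10 give a2 − a3 ≥ 1, a3 − a4 ≥ 1, a4 − a2 ≥ 0.
Adding all 3 inequalities: the left sides telescope to 0, and the right sides sum to 1 + 1 + 0 = 2. So 0 ≥ 2, which is false.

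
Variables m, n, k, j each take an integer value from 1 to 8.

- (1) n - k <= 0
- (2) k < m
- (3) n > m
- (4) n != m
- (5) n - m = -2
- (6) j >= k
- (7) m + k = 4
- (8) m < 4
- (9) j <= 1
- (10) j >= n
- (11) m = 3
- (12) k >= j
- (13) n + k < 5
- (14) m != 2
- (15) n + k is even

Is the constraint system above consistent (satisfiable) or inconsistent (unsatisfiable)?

Constraints 2, 3, 10, and 12 give k < m, m < n, n ≤ j, j ≤ k. Chaining: k < m < n ≤ j ≤ k, which forces k < k — impossible.

Unsatisfiable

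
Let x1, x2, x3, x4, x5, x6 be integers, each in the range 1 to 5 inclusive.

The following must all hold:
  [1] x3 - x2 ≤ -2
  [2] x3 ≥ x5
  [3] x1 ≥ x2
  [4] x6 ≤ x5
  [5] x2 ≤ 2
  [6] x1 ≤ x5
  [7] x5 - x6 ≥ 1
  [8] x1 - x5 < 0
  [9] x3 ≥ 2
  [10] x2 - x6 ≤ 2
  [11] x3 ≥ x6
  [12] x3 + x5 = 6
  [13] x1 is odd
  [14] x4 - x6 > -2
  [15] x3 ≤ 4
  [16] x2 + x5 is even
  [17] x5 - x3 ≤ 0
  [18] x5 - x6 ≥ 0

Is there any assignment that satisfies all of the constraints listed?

Constraints 1, 7, 10, and 17 give x6 − x2 ≥ -2, x2 − x3 ≥ 2, x3 − x5 ≥ 0, x5 − x6 ≥ 1.
Adding all 4 inequalities: the left sides telescope to 0, and the right sides sum to (-2) + 2 + 0 + 1 = 1. So 0 ≥ 1, which is false.

Unsatisfiable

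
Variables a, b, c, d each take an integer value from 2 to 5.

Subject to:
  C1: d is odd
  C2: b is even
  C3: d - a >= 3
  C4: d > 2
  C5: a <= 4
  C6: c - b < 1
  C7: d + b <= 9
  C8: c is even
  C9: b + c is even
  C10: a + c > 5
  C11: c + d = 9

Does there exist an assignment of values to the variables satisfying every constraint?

Satisfiable

Setting (a, b, c, d) = (2, 4, 4, 5) satisfies everything: constraint 3: d - a = 3; constraint 6: c - b = 0, and the others follow.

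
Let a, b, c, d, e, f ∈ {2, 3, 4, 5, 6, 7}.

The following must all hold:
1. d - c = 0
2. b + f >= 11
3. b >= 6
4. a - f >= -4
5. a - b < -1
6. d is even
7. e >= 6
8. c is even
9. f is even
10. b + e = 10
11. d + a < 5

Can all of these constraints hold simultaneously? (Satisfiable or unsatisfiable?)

From constraint 3: b ≥ 6. From constraint 7: e ≥ 6. Hence b + e ≥ 12. But constraint 10 requires b + e = 10, and 10 < 12. Contradiction.

Unsatisfiable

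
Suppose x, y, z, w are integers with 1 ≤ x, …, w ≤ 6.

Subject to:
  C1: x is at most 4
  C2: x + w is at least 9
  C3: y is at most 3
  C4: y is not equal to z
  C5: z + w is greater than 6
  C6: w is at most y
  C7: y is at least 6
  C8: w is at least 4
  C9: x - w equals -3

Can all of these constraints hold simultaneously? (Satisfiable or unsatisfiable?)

From constraint 1: x ≤ 4. From constraints 3 and 6: w ≤ y ≤ 3. Hence x + w ≤ 7. But constraint 2 requires x + w ≥ 9, and 9 > 7. Contradiction.

Unsatisfiable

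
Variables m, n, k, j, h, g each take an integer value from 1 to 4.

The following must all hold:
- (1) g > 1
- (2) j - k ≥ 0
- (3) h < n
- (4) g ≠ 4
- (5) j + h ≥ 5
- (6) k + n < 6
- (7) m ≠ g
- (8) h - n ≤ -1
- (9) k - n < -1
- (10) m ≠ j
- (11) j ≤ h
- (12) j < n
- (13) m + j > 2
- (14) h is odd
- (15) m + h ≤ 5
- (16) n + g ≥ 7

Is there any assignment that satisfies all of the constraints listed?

Satisfiable

Try m = 1, n = 4, k = 1, j = 2, h = 3, g = 3.
Check constraint 2: j - k = 1; constraint 5: j + h = 5; constraint 6: k + n = 5. The remaining constraints are straightforward to verify.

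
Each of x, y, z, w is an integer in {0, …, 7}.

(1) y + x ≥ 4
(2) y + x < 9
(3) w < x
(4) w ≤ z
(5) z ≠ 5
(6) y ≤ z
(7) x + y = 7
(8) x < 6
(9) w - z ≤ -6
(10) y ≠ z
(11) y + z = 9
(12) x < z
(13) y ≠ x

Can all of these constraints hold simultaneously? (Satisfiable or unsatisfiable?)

Take x = 5, y = 2, z = 7, w = 1. Then constraint 1: y + x = 7; constraint 2: y + x = 7, and every other listed constraint is also met.

Satisfiable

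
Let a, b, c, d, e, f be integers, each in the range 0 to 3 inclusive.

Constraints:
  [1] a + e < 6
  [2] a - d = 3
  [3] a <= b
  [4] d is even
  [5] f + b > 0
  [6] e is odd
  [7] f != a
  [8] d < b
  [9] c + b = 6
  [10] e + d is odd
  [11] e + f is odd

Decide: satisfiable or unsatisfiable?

Satisfiable

Setting (a, b, c, d, e, f) = (3, 3, 3, 0, 1, 0) satisfies everything: constraint 1: a + e = 4; constraint 2: a - d = 3, and the others follow.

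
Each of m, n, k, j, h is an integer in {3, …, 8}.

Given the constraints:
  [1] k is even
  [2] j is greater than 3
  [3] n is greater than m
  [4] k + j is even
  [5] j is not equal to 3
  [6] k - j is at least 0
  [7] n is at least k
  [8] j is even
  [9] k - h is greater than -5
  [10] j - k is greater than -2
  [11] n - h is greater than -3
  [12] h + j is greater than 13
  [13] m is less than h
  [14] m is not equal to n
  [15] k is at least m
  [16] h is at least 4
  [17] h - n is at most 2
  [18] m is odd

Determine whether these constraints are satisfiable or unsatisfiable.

Satisfiable

One satisfying assignment is m = 5, n = 8, k = 6, j = 6, h = 8.
For the less obvious constraints — constraint 6: k - j = 0; constraint 9: k - h = -2; constraint 10: j - k = 0 — and the others hold by inspection.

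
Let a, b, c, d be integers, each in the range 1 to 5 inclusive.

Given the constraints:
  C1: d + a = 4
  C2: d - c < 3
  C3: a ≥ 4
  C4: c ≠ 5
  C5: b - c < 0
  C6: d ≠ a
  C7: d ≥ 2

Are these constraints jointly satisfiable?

From constraint 7: d ≥ 2. From constraint 3: a ≥ 4. Hence d + a ≥ 6. But constraint 1 requires d + a = 4, and 4 < 6. Contradiction.

Unsatisfiable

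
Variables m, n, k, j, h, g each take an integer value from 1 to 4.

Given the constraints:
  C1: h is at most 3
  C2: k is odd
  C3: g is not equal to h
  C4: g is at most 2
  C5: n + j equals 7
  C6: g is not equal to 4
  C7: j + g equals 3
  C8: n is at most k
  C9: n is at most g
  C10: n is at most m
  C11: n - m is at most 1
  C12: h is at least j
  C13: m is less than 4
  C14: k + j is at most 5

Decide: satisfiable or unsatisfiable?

From constraints 4 and 9: n ≤ g ≤ 2. From constraints 1 and 12: j ≤ h ≤ 3. Hence n + j ≤ 5. But constraint 5 requires n + j = 7, and 7 > 5. Contradiction.

Unsatisfiable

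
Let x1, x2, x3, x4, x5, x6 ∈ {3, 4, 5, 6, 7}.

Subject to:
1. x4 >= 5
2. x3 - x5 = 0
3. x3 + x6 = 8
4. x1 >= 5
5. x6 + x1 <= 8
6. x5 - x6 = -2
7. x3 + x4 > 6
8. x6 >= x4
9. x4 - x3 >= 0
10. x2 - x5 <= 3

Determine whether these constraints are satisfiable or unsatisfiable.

Unsatisfiable

From constraints 1 and 8: x6 ≥ x4 ≥ 5. From constraint 4: x1 ≥ 5. Hence x6 + x1 ≥ 10. But constraint 5 requires x6 + x1 ≤ 8, and 8 < 10. Contradiction.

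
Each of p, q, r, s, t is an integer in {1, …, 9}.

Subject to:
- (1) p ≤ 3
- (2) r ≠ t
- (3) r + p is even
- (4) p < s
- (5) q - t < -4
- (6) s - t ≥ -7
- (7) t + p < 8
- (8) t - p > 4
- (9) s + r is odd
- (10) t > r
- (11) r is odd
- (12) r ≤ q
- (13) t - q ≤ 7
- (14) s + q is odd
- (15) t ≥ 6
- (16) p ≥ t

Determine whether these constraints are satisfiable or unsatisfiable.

From constraints 15 and 16: p ≥ t and t ≥ 6, so p ≥ 6. From constraint 1: p ≤ 3. But 3 < 6, so no value of p works.

Unsatisfiable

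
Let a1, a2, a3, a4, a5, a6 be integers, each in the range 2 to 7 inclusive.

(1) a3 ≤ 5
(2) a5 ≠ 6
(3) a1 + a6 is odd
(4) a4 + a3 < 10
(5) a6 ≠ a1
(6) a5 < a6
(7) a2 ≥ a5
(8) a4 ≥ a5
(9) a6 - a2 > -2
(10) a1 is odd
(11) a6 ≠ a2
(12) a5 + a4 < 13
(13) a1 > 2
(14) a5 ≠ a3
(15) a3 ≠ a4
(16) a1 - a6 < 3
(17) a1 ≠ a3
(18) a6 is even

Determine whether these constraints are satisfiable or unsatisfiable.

Satisfiable

One satisfying assignment is a1 = 7, a2 = 7, a3 = 2, a4 = 6, a5 = 5, a6 = 6.
For the less obvious constraints — constraint 4: a4 + a3 = 8; constraint 9: a6 - a2 = -1 — and the others hold by inspection.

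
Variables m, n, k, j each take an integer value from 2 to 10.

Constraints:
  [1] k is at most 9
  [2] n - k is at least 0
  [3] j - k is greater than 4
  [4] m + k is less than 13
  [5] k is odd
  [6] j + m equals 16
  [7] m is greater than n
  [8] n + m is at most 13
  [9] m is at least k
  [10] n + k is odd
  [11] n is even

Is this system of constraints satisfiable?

Satisfiable

One satisfying assignment is m = 8, n = 4, k = 3, j = 8.
For the less obvious constraints — constraint 2: n - k = 1; constraint 3: j - k = 5; constraint 4: m + k = 11 — and the others hold by inspection.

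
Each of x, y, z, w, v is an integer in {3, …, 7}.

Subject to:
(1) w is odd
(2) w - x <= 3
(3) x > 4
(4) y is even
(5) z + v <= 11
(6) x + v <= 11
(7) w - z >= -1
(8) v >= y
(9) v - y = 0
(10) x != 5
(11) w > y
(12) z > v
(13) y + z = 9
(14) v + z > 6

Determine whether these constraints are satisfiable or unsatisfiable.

Take x = 6, y = 4, z = 5, w = 7, v = 4. Then constraint 2: w - x = 1; constraint 5: z + v = 9; constraint 6: x + v = 10, and every other listed constraint is also met.

Satisfiable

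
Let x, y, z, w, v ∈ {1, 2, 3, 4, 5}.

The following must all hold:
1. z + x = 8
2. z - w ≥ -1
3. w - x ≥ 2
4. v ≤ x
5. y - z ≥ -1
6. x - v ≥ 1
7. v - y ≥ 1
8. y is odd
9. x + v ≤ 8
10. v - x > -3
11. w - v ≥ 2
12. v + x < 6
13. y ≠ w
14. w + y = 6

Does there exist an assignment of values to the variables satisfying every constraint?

Unsatisfiable

Constraints 2, 3, 5, 6, and 7 give y − z ≥ -1, z − w ≥ -1, w − x ≥ 2, x − v ≥ 1, v − y ≥ 1.
Adding all 5 inequalities: the left sides telescope to 0, and the right sides sum to (-1) + (-1) + 2 + 1 + 1 = 2. So 0 ≥ 2, which is false.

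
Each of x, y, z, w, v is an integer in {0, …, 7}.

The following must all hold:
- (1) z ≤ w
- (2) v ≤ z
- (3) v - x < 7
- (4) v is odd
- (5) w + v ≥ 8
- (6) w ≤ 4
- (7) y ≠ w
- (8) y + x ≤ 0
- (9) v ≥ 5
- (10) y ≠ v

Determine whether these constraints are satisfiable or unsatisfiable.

From constraints 2 and 9: z ≥ v and v ≥ 5, so z ≥ 5. From constraints 1 and 6: z ≤ w and w ≤ 4, so z ≤ 4. But 4 < 5, so no value of z works.

Unsatisfiable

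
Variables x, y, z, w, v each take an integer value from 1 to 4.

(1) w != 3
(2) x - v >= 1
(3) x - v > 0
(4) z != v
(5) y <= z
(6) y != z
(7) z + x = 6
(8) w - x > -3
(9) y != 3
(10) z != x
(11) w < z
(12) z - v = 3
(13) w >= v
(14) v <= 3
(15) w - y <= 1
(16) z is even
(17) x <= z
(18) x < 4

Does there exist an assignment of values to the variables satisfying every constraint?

Try x = 2, y = 1, z = 4, w = 2, v = 1.
Check constraint 2: x - v = 1; constraint 3: x - v = 1; constraint 7: z + x = 6. The remaining constraints are straightforward to verify.

Satisfiable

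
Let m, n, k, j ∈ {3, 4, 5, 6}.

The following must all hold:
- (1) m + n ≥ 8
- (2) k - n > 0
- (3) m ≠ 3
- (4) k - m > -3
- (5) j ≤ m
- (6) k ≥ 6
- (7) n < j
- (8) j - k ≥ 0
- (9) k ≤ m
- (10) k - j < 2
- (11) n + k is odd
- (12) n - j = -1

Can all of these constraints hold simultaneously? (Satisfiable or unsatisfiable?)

Satisfiable

Setting (m, n, k, j) = (6, 5, 6, 6) satisfies everything: constraint 1: m + n = 11; constraint 2: k - n = 1, and the others follow.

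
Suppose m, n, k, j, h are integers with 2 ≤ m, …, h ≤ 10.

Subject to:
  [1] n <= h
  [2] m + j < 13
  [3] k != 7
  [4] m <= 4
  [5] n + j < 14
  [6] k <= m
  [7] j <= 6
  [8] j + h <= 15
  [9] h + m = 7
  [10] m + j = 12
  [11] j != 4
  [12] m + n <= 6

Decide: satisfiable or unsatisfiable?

Unsatisfiable

From constraint 4: m ≤ 4. From constraint 7: j ≤ 6. Hence m + j ≤ 10. But constraint 10 requires m + j = 12, and 12 > 10. Contradiction.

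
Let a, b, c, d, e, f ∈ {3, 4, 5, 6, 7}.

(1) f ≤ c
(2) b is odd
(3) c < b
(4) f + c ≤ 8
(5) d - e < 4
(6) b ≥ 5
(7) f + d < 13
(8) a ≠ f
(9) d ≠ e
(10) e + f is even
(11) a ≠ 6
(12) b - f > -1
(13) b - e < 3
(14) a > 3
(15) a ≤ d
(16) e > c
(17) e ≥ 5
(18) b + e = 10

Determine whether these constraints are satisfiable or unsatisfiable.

Setting (a, b, c, d, e, f) = (5, 5, 4, 7, 5, 3) satisfies everything: constraint 4: f + c = 7; constraint 5: d - e = 2, and the others follow.

Satisfiable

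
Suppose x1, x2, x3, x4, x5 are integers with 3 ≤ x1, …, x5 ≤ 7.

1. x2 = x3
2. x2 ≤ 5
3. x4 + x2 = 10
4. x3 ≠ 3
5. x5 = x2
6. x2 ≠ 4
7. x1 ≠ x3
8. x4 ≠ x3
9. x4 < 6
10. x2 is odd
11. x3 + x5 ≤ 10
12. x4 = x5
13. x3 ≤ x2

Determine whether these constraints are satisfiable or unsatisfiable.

Unsatisfiable

From constraints 1, 5, and 12, x4 = x5 = x2 = x3, so x4 = x3. But constraint 8 says x4 ≠ x3. Contradiction.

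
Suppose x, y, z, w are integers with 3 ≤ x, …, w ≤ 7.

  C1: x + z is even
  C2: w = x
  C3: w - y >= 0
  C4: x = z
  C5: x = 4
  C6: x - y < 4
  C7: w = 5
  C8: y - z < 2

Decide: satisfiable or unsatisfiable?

Constraint 7 fixes w = 5 and constraint 5 fixes x = 4, but constraint 2 requires w = x. Since 5 ≠ 4, contradiction.

Unsatisfiable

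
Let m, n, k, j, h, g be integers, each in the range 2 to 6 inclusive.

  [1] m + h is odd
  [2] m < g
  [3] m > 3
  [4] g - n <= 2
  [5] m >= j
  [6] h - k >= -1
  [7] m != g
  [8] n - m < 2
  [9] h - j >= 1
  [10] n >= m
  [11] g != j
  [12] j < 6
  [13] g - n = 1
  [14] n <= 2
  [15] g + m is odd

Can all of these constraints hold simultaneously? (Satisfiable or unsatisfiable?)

Unsatisfiable

From constraint 3: m ≥ 4. From constraints 10 and 14: m ≤ n and n ≤ 2, so m ≤ 2. But 2 < 4, so no value of m works.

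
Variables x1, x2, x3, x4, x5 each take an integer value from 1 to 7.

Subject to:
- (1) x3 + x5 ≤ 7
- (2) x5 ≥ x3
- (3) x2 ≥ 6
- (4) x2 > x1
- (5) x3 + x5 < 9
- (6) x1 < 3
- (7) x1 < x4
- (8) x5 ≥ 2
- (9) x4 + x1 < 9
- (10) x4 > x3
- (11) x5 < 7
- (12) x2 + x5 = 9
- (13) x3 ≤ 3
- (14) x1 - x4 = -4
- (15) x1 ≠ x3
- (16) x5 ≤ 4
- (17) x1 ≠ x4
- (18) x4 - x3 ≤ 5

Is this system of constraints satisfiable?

Satisfiable

The assignment x1 = 2, x2 = 6, x3 = 3, x4 = 6, x5 = 3 works:
  constraint 1 holds since x3 + x5 = 6.
  constraint 5 holds since x3 + x5 = 6.
  constraint 9 holds since x4 + x1 = 8.
The rest check out directly.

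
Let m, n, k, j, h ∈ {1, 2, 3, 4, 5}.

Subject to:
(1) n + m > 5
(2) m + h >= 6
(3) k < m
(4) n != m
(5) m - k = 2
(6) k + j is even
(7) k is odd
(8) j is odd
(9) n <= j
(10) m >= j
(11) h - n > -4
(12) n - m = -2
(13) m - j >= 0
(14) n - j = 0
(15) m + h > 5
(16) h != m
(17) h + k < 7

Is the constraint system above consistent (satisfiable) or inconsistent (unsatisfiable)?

Satisfiable

The assignment m = 5, n = 3, k = 3, j = 3, h = 2 works:
  constraint 1 holds since n + m = 8.
  constraint 2 holds since m + h = 7.
  constraint 5 holds since m - k = 2.
The rest check out directly.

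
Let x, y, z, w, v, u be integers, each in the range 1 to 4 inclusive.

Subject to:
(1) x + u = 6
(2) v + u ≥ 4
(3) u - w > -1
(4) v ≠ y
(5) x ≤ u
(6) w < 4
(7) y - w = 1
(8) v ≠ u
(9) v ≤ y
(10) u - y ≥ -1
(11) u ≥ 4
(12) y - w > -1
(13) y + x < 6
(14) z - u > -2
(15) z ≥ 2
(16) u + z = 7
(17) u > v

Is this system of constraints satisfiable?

The assignment x = 2, y = 3, z = 3, w = 2, v = 2, u = 4 works:
  constraint 1 holds since x + u = 6.
  constraint 2 holds since v + u = 6.
The rest check out directly.

Satisfiable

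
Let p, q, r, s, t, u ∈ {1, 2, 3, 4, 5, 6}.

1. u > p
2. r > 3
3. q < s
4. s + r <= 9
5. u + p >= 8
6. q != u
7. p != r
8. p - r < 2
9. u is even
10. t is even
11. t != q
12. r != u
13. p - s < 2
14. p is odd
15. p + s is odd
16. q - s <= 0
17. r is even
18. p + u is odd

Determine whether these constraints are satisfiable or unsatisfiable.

Satisfiable

Try p = 5, q = 2, r = 4, s = 4, t = 4, u = 6.
Check constraint 4: s + r = 8; constraint 5: u + p = 11. The remaining constraints are straightforward to verify.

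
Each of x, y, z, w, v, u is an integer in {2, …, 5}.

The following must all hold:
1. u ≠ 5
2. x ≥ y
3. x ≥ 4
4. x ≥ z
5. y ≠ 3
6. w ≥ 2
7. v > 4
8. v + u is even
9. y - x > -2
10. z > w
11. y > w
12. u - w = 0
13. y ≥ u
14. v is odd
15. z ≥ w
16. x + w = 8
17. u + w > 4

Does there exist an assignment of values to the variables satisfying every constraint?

Take x = 5, y = 5, z = 5, w = 3, v = 5, u = 3. Then constraint 9: y - x = 0; constraint 12: u - w = 0, and every other listed constraint is also met.

Satisfiable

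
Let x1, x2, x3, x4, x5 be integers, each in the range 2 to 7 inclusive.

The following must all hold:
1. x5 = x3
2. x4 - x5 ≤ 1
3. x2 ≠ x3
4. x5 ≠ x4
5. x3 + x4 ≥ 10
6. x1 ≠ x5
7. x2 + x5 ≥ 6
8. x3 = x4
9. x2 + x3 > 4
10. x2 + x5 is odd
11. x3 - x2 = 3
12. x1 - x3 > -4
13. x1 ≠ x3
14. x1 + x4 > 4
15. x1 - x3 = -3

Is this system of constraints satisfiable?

From constraints 1 and 8, x5 = x3 = x4, so x5 = x4. But constraint 4 says x5 ≠ x4. Contradiction.

Unsatisfiable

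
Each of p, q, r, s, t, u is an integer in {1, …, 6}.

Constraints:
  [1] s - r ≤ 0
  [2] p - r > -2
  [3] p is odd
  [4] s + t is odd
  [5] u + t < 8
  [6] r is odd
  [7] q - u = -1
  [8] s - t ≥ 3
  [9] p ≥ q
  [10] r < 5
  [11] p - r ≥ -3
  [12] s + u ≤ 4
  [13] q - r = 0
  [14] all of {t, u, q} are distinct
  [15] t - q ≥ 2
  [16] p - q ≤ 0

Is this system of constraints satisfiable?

Unsatisfiable

Constraints 1, 8, 11, 15, and 16 give s − t ≥ 3, t − q ≥ 2, q − p ≥ 0, p − r ≥ -3, r − s ≥ 0.
Adding all 5 inequalities: the left sides telescope to 0, and the right sides sum to 3 + 2 + 0 + (-3) + 0 = 2. So 0 ≥ 2, which is false.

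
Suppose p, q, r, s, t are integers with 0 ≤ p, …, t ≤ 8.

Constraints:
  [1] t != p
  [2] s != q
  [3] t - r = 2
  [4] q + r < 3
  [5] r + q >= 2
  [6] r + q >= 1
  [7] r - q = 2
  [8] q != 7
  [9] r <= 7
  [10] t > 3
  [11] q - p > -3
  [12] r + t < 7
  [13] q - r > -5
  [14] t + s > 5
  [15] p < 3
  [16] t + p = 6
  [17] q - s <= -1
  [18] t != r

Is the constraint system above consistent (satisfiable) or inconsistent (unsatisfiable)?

Satisfiable

Setting (p, q, r, s, t) = (2, 0, 2, 2, 4) satisfies everything: constraint 3: t - r = 2; constraint 4: q + r = 2; constraint 5: r + q = 2, and the others follow.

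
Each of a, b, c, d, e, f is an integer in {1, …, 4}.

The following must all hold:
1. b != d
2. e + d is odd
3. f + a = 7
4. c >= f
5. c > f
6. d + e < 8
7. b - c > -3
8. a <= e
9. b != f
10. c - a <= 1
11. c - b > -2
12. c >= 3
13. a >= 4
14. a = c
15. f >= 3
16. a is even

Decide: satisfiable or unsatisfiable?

Satisfiable

Setting (a, b, c, d, e, f) = (4, 4, 4, 3, 4, 3) satisfies everything: constraint 3: f + a = 7; constraint 6: d + e = 7, and the others follow.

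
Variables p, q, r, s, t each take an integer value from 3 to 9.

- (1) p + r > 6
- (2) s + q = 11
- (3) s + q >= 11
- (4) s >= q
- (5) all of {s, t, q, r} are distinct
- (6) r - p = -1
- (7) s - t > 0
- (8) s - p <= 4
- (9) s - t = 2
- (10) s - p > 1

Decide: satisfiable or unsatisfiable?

Take p = 4, q = 5, r = 3, s = 6, t = 4. Then constraint 1: p + r = 7; constraint 2: s + q = 11; constraint 3: s + q = 11, and every other listed constraint is also met.

Satisfiable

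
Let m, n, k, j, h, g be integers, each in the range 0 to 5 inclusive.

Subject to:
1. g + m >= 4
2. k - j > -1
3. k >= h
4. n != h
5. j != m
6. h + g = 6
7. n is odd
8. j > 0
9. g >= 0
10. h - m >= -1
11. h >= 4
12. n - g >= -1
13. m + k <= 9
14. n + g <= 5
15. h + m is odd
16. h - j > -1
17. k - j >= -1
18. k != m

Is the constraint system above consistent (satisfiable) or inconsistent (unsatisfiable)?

Satisfiable

Take m = 4, n = 1, k = 5, j = 5, h = 5, g = 1. Then constraint 1: g + m = 5; constraint 2: k - j = 0; constraint 6: h + g = 6, and every other listed constraint is also met.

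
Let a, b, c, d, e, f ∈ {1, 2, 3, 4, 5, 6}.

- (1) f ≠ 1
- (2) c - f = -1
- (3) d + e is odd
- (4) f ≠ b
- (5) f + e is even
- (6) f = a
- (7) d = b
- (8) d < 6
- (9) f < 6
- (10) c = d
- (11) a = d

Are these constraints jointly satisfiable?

From constraints 6, 7, and 11, f = a = d = b, so f = b. But constraint 4 says f ≠ b. Contradiction.

Unsatisfiable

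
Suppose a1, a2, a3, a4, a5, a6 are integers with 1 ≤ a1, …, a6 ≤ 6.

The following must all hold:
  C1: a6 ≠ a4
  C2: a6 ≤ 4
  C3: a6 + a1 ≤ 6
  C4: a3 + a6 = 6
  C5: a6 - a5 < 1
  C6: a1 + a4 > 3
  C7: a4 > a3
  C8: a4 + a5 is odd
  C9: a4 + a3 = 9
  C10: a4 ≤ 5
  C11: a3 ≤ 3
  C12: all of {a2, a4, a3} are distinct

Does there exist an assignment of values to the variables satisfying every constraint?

From constraint 10: a4 ≤ 5. From constraint 11: a3 ≤ 3. Hence a4 + a3 ≤ 8. But constraint 9 requires a4 + a3 = 9, and 9 > 8. Contradiction.

Unsatisfiable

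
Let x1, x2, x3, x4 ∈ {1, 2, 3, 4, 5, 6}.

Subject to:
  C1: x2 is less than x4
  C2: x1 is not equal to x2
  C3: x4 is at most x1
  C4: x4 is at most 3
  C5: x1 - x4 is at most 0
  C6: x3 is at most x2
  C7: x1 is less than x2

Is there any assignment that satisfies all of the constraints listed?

Constraints 1, 3, and 7 give x1 < x2, x2 < x4, x4 ≤ x1. Chaining: x1 < x2 < x4 ≤ x1, which forces x1 < x1 — impossible.

Unsatisfiable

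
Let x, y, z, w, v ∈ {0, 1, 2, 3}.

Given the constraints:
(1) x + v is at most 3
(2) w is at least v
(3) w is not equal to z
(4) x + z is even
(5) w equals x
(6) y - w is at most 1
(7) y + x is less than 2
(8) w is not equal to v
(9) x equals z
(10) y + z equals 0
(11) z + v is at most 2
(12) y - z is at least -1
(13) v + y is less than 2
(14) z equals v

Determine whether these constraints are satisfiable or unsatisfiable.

From constraints 5, 9, and 14, w = x = z = v, so w = v. But constraint 8 says w ≠ v. Contradiction.

Unsatisfiable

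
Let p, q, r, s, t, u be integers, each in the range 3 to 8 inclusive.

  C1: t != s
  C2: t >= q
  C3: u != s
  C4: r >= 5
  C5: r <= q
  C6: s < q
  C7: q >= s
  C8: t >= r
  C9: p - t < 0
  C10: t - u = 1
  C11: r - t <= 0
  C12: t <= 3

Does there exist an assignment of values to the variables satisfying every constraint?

Unsatisfiable

From constraints 4 and 5: q ≥ r and r ≥ 5, so q ≥ 5. From constraints 2 and 12: q ≤ t and t ≤ 3, so q ≤ 3. But 3 < 5, so no value of q works.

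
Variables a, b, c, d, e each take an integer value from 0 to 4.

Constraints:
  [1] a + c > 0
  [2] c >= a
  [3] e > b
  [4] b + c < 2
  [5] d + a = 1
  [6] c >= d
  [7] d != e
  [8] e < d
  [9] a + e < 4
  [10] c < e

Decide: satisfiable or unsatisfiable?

Unsatisfiable

Constraints 6, 8, and 10 give c < e, e < d, d ≤ c. Chaining: c < e < d ≤ c, which forces c < c — impossible.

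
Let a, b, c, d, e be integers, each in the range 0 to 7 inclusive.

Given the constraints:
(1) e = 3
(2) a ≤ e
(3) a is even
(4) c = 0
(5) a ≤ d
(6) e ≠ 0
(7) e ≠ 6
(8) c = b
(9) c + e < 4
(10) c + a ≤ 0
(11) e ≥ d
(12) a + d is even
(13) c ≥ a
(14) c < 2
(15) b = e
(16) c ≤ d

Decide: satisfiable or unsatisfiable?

Unsatisfiable

Constraint 4 fixes c = 0 and constraint 1 fixes e = 3. Constraints 8 and 15 give c = b = e, so c = e. But 0 ≠ 3 — contradiction.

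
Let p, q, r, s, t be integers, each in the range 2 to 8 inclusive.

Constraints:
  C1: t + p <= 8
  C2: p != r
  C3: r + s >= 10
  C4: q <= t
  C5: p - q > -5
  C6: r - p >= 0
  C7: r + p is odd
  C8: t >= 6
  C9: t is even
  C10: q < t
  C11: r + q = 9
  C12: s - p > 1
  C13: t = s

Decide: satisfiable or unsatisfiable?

Satisfiable

The assignment p = 2, q = 4, r = 5, s = 6, t = 6 works:
  constraint 1 holds since t + p = 8.
  constraint 3 holds since r + s = 11.
  constraint 5 holds since p - q = -2.
The rest check out directly.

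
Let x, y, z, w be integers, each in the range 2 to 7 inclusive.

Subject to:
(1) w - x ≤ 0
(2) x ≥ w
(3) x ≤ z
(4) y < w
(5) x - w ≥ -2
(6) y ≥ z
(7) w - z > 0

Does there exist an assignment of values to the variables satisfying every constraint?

Unsatisfiable

Constraints 1, 3, and 7 give w ≤ x, x ≤ z, z < w. Chaining: w ≤ x ≤ z < w, which forces w < w — impossible.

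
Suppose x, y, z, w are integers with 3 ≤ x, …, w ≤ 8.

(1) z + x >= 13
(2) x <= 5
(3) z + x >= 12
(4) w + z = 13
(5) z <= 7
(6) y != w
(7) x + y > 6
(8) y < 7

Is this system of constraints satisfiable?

From constraint 5: z ≤ 7. From constraint 2: x ≤ 5. Hence z + x ≤ 12. But constraint 1 requires z + x ≥ 13, and 13 > 12. Contradiction.

Unsatisfiable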